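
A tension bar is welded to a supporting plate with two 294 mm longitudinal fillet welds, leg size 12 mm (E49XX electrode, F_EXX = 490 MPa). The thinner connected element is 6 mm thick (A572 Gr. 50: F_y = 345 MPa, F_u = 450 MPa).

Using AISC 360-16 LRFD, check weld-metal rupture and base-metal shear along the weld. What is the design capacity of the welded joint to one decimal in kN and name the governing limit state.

Weld metal: throat = 0.707×12 = 8.484 mm, L = 2×294 = 588 mm. φR_n = 0.75 × 0.6 × 490 × 8.484 × 588 = 1100.0 kN.
Base metal shear (6 mm plate): yield φR_n = 1.0×0.6×345×6×588 = 730.3 kN; rupture φR_n = 0.75×0.6×450×6×588 = 714.4 kN; take 714.4 kN (rupture).
Governing: min(1100.0, 714.4) = 714.4 kN → base-metal shear.

714.4 kN (base-metal shear governs)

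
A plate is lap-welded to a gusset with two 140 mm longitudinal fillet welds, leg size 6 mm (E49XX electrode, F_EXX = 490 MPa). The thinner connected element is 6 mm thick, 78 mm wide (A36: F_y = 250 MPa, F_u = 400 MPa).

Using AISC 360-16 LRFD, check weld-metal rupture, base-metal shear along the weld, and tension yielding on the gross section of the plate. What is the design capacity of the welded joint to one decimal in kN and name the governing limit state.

Weld metal: throat = 0.707×6 = 4.242 mm, L = 2×140 = 280 mm. φR_n = 0.75 × 0.6 × 490 × 4.242 × 280 = 261.9 kN.
Base metal shear (6 mm plate): yield φR_n = 1.0×0.6×250×6×280 = 252.0 kN; rupture φR_n = 0.75×0.6×400×6×280 = 302.4 kN; take 252.0 kN (yield).
Tension yield (gross): A_g = 78×6 = 468 mm². φR_n = 0.90 × 250 × 468 = 105.3 kN.
Governing: min(261.9, 252.0, 105.3) = 105.3 kN → gross-section yield.

105.3 kN (gross-section yield governs)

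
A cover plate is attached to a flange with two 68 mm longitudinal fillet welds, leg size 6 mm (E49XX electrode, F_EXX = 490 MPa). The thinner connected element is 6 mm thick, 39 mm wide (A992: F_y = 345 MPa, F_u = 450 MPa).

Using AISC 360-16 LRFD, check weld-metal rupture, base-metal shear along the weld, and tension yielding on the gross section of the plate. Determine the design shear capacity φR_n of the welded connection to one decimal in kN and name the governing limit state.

Weld metal: throat = 0.707×6 = 4.242 mm, L = 2×68 = 136 mm. φR_n = 0.75 × 0.6 × 490 × 4.242 × 136 = 127.2 kN.
Base metal shear (6 mm plate): yield φR_n = 1.0×0.6×345×6×136 = 168.9 kN; rupture φR_n = 0.75×0.6×450×6×136 = 165.2 kN; take 165.2 kN (rupture).
Tension yield (gross): A_g = 39×6 = 234 mm². φR_n = 0.90 × 345 × 234 = 72.7 kN.
Governing: min(127.2, 165.2, 72.7) = 72.7 kN → gross-section yield.

72.7 kN (gross-section yield governs)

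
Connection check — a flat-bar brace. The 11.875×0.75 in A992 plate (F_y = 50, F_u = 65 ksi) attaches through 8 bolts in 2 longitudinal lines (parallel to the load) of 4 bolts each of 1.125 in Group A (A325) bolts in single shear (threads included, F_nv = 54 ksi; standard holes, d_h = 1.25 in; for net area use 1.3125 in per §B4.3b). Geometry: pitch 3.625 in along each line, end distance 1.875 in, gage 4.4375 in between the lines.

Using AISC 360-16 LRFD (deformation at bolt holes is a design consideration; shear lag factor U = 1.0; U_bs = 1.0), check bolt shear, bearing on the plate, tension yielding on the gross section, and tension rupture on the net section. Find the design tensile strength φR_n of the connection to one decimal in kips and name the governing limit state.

Bolt shear: A_b = π(1.125)²/4 = 0.99402 in². φR_n = 0.75 × 54 × 0.99402 × 8 × 1 = 322.1 kips.
Bearing (0.75 in plate, F_u = 65 ksi): end bolts L_c = 1.875 − 1.25/2 = 1.25, R_n = min(1.2×1.25×0.75×65, 2.4×1.125×0.75×65) = 73.125 kips/bolt; interior L_c = 3.625 − 1.25 = 2.375, R_n = 131.63 kips/bolt. φR_n = 0.75 × (2×73.125 + 6×131.63) = 702.0 kips.
Tension yield (gross): A_g = 11.875×0.75 = 8.9063 in². φR_n = 0.90 × 50 × 8.9063 = 400.8 kips.
Tension rupture (net): A_n = (11.875 − 2×1.3125)×0.75 = 6.9375 in² (U = 1.0, A_e = A_n). φR_n = 0.75 × 65 × 6.9375 = 338.2 kips.
Governing: min(322.1, 702.0, 400.8, 338.2) = 322.1 kips → bolt shear.

322.1 kips (bolt shear governs)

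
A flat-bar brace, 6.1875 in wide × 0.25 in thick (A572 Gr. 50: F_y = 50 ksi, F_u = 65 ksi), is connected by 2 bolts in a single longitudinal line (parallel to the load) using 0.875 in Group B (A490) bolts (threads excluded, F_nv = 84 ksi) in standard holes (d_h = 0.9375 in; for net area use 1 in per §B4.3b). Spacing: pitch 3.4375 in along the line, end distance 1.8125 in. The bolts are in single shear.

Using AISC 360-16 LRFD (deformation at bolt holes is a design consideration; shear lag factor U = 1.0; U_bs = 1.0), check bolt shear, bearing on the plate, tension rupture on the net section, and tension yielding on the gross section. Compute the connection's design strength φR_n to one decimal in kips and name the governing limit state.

45.2 kips (bearing governs)

Bolt shear: A_b = π(0.875)²/4 = 0.60132 in². φR_n = 0.75 × 84 × 0.60132 × 2 × 1 = 75.8 kips.
Bearing (0.25 in plate, F_u = 65 ksi): end bolts L_c = 1.8125 − 0.9375/2 = 1.34375, R_n = min(1.2×1.34375×0.25×65, 2.4×0.875×0.25×65) = 26.203 kips/bolt; interior L_c = 3.4375 − 0.9375 = 2.5, R_n = 34.125 kips/bolt. φR_n = 0.75 × (1×26.203 + 1×34.125) = 45.2 kips.
Tension rupture (net): A_n = (6.1875 − 1×1)×0.25 = 1.2969 in² (U = 1.0, A_e = A_n). φR_n = 0.75 × 65 × 1.2969 = 63.2 kips.
Tension yield (gross): A_g = 6.1875×0.25 = 1.5469 in². φR_n = 0.90 × 50 × 1.5469 = 69.6 kips.
Governing: min(75.8, 45.2, 63.2, 69.6) = 45.2 kips → bearing.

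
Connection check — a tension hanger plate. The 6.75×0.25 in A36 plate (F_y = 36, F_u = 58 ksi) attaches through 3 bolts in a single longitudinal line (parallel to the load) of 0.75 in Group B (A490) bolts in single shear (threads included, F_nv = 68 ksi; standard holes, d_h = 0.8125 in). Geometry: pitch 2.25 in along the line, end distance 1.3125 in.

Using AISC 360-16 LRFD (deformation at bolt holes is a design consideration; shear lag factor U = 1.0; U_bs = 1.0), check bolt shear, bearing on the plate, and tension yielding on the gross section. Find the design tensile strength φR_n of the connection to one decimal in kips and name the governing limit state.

49.3 kips (bearing governs)

Bolt shear: A_b = π(0.75)²/4 = 0.44179 in². φR_n = 0.75 × 68 × 0.44179 × 3 × 1 = 67.6 kips.
Bearing (0.25 in plate, F_u = 58 ksi): end bolts L_c = 1.3125 − 0.8125/2 = 0.90625, R_n = min(1.2×0.90625×0.25×58, 2.4×0.75×0.25×58) = 15.769 kips/bolt; interior L_c = 2.25 − 0.8125 = 1.4375, R_n = 25.013 kips/bolt. φR_n = 0.75 × (1×15.769 + 2×25.013) = 49.3 kips.
Tension yield (gross): A_g = 6.75×0.25 = 1.6875 in². φR_n = 0.90 × 36 × 1.6875 = 54.7 kips.
Governing: min(67.6, 49.3, 54.7) = 49.3 kips → bearing.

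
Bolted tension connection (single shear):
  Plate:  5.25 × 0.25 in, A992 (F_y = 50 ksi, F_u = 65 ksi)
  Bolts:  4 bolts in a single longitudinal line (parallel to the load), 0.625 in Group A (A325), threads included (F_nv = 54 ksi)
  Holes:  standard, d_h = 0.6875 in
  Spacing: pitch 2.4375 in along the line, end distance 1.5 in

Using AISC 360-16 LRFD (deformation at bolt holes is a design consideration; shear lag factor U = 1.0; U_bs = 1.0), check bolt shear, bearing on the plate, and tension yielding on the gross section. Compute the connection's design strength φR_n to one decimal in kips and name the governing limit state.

49.7 kips (bolt shear governs)

Bolt shear: A_b = π(0.625)²/4 = 0.3068 in². φR_n = 0.75 × 54 × 0.3068 × 4 × 1 = 49.7 kips.
Bearing (0.25 in plate, F_u = 65 ksi): end bolts L_c = 1.5 − 0.6875/2 = 1.15625, R_n = min(1.2×1.15625×0.25×65, 2.4×0.625×0.25×65) = 22.547 kips/bolt; interior L_c = 2.4375 − 0.6875 = 1.75, R_n = 24.375 kips/bolt. φR_n = 0.75 × (1×22.547 + 3×24.375) = 71.8 kips.
Tension yield (gross): A_g = 5.25×0.25 = 1.3125 in². φR_n = 0.90 × 50 × 1.3125 = 59.1 kips.
Governing: min(49.7, 71.8, 59.1) = 49.7 kips → bolt shear.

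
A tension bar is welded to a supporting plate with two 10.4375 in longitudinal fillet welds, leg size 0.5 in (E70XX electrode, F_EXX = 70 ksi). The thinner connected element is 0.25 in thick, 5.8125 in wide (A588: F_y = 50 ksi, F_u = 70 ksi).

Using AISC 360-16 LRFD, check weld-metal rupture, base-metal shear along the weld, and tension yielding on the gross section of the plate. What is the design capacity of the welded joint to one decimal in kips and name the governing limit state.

Weld metal: throat = 0.707×0.5 = 0.3535 in, L = 2×10.4375 = 20.875 in. φR_n = 0.75 × 0.6 × 70 × 0.3535 × 20.875 = 232.4 kips.
Base metal shear (0.25 in plate): yield φR_n = 1.0×0.6×50×0.25×20.875 = 156.6 kips; rupture φR_n = 0.75×0.6×70×0.25×20.875 = 164.4 kips; take 156.6 kips (yield).
Tension yield (gross): A_g = 5.8125×0.25 = 1.4531 in². φR_n = 0.90 × 50 × 1.4531 = 65.4 kips.
Governing: min(232.4, 156.6, 65.4) = 65.4 kips → gross-section yield.

65.4 kips (gross-section yield governs)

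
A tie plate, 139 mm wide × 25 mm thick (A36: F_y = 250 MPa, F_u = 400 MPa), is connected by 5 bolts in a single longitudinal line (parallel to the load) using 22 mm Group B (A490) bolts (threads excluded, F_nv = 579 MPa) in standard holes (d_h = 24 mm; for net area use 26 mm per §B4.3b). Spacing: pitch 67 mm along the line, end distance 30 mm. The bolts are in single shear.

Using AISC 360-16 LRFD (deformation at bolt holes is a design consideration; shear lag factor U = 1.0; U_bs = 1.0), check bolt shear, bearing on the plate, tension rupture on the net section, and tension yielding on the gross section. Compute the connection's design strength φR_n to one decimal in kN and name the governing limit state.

Bolt shear: A_b = π(22)²/4 = 380.13 mm². φR_n = 0.75 × 579 × 380.13 × 5 × 1 = 825.4 kN.
Bearing (25 mm plate, F_u = 400 MPa): end bolts L_c = 30 − 24/2 = 18, R_n = min(1.2×18×25×400, 2.4×22×25×400) = 216 kN/bolt; interior L_c = 67 − 24 = 43, R_n = 516 kN/bolt. φR_n = 0.75 × (1×216 + 4×516) = 1710.0 kN.
Tension rupture (net): A_n = (139 − 1×26)×25 = 2825 mm² (U = 1.0, A_e = A_n). φR_n = 0.75 × 400 × 2825 = 847.5 kN.
Tension yield (gross): A_g = 139×25 = 3475 mm². φR_n = 0.90 × 250 × 3475 = 781.9 kN.
Governing: min(825.4, 1710.0, 847.5, 781.9) = 781.9 kN → gross-section yield.

781.9 kN (gross-section yield governs)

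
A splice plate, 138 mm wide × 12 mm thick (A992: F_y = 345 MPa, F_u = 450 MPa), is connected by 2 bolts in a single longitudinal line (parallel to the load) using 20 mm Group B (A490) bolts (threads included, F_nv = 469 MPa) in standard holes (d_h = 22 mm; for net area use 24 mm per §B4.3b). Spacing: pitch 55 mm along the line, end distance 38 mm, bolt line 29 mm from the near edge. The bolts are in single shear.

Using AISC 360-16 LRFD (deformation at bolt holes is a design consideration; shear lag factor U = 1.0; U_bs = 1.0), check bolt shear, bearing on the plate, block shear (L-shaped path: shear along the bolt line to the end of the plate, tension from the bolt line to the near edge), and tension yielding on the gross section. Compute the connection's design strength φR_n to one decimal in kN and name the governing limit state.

207.4 kN (block shear governs)

Bolt shear: A_b = π(20)²/4 = 314.16 mm². φR_n = 0.75 × 469 × 314.16 × 2 × 1 = 221.0 kN.
Bearing (12 mm plate, F_u = 450 MPa): end bolts L_c = 38 − 22/2 = 27, R_n = min(1.2×27×12×450, 2.4×20×12×450) = 174.96 kN/bolt; interior L_c = 55 − 22 = 33, R_n = 213.84 kN/bolt. φR_n = 0.75 × (1×174.96 + 1×213.84) = 291.6 kN.
Block shear: shear path 1×[38+1×55] = 1×93 mm, A_gv = 1116, A_nv = 1×(93 − 1.5×24)×12 = 684 mm²; tension to near edge: (29 − 0.5×24)×12 = 204 mm². R_n = min(0.6×450×684, 0.6×345×1116) + 1.0×450×204 = min(184.68, 231.01) + 91.8 = 276.48 kN. φR_n = 0.75 × 276.48 = 207.4 kN.
Tension yield (gross): A_g = 138×12 = 1656 mm². φR_n = 0.90 × 345 × 1656 = 514.2 kN.
Governing: min(221.0, 291.6, 207.4, 514.2) = 207.4 kN → block shear.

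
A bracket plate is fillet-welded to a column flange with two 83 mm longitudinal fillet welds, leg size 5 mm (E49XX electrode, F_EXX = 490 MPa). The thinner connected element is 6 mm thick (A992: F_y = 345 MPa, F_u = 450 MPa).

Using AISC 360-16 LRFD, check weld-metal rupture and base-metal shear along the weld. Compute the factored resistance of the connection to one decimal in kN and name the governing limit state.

129.4 kN (weld metal governs)

Weld metal: throat = 0.707×5 = 3.535 mm, L = 2×83 = 166 mm. φR_n = 0.75 × 0.6 × 490 × 3.535 × 166 = 129.4 kN.
Base metal shear (6 mm plate): yield φR_n = 1.0×0.6×345×6×166 = 206.2 kN; rupture φR_n = 0.75×0.6×450×6×166 = 201.7 kN; take 201.7 kN (rupture).
Governing: min(129.4, 201.7) = 129.4 kN → weld metal.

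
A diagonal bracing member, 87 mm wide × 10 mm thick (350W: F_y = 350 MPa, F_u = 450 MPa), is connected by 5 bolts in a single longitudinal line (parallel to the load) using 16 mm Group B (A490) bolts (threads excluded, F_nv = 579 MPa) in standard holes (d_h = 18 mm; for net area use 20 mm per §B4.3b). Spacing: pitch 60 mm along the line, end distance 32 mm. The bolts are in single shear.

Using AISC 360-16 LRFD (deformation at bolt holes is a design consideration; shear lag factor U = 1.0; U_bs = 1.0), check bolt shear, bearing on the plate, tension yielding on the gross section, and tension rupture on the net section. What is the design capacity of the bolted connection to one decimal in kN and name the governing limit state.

Bolt shear: A_b = π(16)²/4 = 201.06 mm². φR_n = 0.75 × 579 × 201.06 × 5 × 1 = 436.6 kN.
Bearing (10 mm plate, F_u = 450 MPa): end bolts L_c = 32 − 18/2 = 23, R_n = min(1.2×23×10×450, 2.4×16×10×450) = 124.2 kN/bolt; interior L_c = 60 − 18 = 42, R_n = 172.8 kN/bolt. φR_n = 0.75 × (1×124.2 + 4×172.8) = 611.6 kN.
Tension yield (gross): A_g = 87×10 = 870 mm². φR_n = 0.90 × 350 × 870 = 274.1 kN.
Tension rupture (net): A_n = (87 − 1×20)×10 = 670 mm² (U = 1.0, A_e = A_n). φR_n = 0.75 × 450 × 670 = 226.1 kN.
Governing: min(436.6, 611.6, 274.1, 226.1) = 226.1 kN → net-section rupture.

226.1 kN (net-section rupture governs)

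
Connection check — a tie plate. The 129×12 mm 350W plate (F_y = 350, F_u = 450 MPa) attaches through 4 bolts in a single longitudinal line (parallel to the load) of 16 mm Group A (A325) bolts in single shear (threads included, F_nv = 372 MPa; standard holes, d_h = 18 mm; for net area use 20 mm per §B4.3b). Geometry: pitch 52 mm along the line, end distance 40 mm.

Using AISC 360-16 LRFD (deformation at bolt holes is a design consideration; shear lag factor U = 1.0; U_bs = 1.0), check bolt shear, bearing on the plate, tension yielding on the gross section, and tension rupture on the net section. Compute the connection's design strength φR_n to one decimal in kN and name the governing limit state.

Bolt shear: A_b = π(16)²/4 = 201.06 mm². φR_n = 0.75 × 372 × 201.06 × 4 × 1 = 224.4 kN.
Bearing (12 mm plate, F_u = 450 MPa): end bolts L_c = 40 − 18/2 = 31, R_n = min(1.2×31×12×450, 2.4×16×12×450) = 200.88 kN/bolt; interior L_c = 52 − 18 = 34, R_n = 207.36 kN/bolt. φR_n = 0.75 × (1×200.88 + 3×207.36) = 617.2 kN.
Tension yield (gross): A_g = 129×12 = 1548 mm². φR_n = 0.90 × 350 × 1548 = 487.6 kN.
Tension rupture (net): A_n = (129 − 1×20)×12 = 1308 mm² (U = 1.0, A_e = A_n). φR_n = 0.75 × 450 × 1308 = 441.5 kN.
Governing: min(224.4, 617.2, 487.6, 441.5) = 224.4 kN → bolt shear.

224.4 kN (bolt shear governs)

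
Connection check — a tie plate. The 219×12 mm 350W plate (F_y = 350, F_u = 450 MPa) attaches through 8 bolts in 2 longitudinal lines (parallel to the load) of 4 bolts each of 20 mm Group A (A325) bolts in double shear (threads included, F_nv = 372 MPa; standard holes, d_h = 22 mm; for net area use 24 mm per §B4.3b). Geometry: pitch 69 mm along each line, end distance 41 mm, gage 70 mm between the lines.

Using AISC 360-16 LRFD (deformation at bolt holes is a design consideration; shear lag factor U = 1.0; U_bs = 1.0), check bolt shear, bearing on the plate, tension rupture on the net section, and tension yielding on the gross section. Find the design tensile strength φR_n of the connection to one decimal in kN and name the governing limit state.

692.6 kN (net-section rupture governs)

Bolt shear: A_b = π(20)²/4 = 314.16 mm². φR_n = 0.75 × 372 × 314.16 × 8 × 2 = 1402.4 kN.
Bearing (12 mm plate, F_u = 450 MPa): end bolts L_c = 41 − 22/2 = 30, R_n = min(1.2×30×12×450, 2.4×20×12×450) = 194.4 kN/bolt; interior L_c = 69 − 22 = 47, R_n = 259.2 kN/bolt. φR_n = 0.75 × (2×194.4 + 6×259.2) = 1458.0 kN.
Tension rupture (net): A_n = (219 − 2×24)×12 = 2052 mm² (U = 1.0, A_e = A_n). φR_n = 0.75 × 450 × 2052 = 692.6 kN.
Tension yield (gross): A_g = 219×12 = 2628 mm². φR_n = 0.90 × 350 × 2628 = 827.8 kN.
Governing: min(1402.4, 1458.0, 692.6, 827.8) = 692.6 kN → net-section rupture.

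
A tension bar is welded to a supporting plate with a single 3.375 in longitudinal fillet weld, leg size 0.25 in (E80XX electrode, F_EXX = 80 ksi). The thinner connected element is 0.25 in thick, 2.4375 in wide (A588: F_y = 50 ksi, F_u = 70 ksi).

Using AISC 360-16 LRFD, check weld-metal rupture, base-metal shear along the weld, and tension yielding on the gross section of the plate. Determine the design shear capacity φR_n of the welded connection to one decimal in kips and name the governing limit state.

21.5 kips (weld metal governs)

Weld metal: throat = 0.707×0.25 = 0.17675 in, L = 3.375 in. φR_n = 0.75 × 0.6 × 80 × 0.17675 × 3.375 = 21.5 kips.
Base metal shear (0.25 in plate): yield φR_n = 1.0×0.6×50×0.25×3.375 = 25.3 kips; rupture φR_n = 0.75×0.6×70×0.25×3.375 = 26.6 kips; take 25.3 kips (yield).
Tension yield (gross): A_g = 2.4375×0.25 = 0.60938 in². φR_n = 0.90 × 50 × 0.60938 = 27.4 kips.
Governing: min(21.5, 25.3, 27.4) = 21.5 kips → weld metal.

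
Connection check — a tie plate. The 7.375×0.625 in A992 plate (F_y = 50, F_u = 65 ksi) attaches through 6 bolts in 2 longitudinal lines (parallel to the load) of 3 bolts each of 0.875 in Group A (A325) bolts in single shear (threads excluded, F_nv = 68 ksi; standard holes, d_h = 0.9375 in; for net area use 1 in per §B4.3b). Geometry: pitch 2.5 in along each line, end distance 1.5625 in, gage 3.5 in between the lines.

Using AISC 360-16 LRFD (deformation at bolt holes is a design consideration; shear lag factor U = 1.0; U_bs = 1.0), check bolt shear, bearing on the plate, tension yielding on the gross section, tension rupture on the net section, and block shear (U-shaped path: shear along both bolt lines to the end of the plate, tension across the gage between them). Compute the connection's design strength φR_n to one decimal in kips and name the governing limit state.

163.8 kips (net-section rupture governs)

Bolt shear: A_b = π(0.875)²/4 = 0.60132 in². φR_n = 0.75 × 68 × 0.60132 × 6 × 1 = 184.0 kips.
Bearing (0.625 in plate, F_u = 65 ksi): end bolts L_c = 1.5625 − 0.9375/2 = 1.09375, R_n = min(1.2×1.09375×0.625×65, 2.4×0.875×0.625×65) = 53.32 kips/bolt; interior L_c = 2.5 − 0.9375 = 1.5625, R_n = 76.172 kips/bolt. φR_n = 0.75 × (2×53.32 + 4×76.172) = 308.5 kips.
Tension yield (gross): A_g = 7.375×0.625 = 4.6094 in². φR_n = 0.90 × 50 × 4.6094 = 207.4 kips.
Tension rupture (net): A_n = (7.375 − 2×1)×0.625 = 3.3594 in² (U = 1.0, A_e = A_n). φR_n = 0.75 × 65 × 3.3594 = 163.8 kips.
Block shear: shear path 2×[1.5625+2×2.5] = 2×6.5625 in, A_gv = 8.2031, A_nv = 2×(6.5625 − 2.5×1)×0.625 = 5.0781 in²; tension across gage: (3.5 − 1×1)×0.625 = 1.5625 in². R_n = min(0.6×65×5.0781, 0.6×50×8.2031) + 1.0×65×1.5625 = min(198.05, 246.09) + 101.56 = 299.61 kips. φR_n = 0.75 × 299.61 = 224.7 kips.
Governing: min(184.0, 308.5, 207.4, 163.8, 224.7) = 163.8 kips → net-section rupture.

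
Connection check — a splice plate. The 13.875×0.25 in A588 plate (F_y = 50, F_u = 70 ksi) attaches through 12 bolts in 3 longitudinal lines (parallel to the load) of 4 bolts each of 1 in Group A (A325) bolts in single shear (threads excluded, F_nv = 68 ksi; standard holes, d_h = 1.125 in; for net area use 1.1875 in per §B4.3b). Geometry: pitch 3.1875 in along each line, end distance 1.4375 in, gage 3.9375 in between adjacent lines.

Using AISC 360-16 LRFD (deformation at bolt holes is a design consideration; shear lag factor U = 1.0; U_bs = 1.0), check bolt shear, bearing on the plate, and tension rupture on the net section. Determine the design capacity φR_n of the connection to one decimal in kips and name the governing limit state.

135.4 kips (net-section rupture governs)

Bolt shear: A_b = π(1)²/4 = 0.7854 in². φR_n = 0.75 × 68 × 0.7854 × 12 × 1 = 480.7 kips.
Bearing (0.25 in plate, F_u = 70 ksi): end bolts L_c = 1.4375 − 1.125/2 = 0.875, R_n = min(1.2×0.875×0.25×70, 2.4×1×0.25×70) = 18.375 kips/bolt; interior L_c = 3.1875 − 1.125 = 2.0625, R_n = 42 kips/bolt. φR_n = 0.75 × (3×18.375 + 9×42) = 324.8 kips.
Tension rupture (net): A_n = (13.875 − 3×1.1875)×0.25 = 2.5781 in² (U = 1.0, A_e = A_n). φR_n = 0.75 × 70 × 2.5781 = 135.4 kips.
Governing: min(480.7, 324.8, 135.4) = 135.4 kips → net-section rupture.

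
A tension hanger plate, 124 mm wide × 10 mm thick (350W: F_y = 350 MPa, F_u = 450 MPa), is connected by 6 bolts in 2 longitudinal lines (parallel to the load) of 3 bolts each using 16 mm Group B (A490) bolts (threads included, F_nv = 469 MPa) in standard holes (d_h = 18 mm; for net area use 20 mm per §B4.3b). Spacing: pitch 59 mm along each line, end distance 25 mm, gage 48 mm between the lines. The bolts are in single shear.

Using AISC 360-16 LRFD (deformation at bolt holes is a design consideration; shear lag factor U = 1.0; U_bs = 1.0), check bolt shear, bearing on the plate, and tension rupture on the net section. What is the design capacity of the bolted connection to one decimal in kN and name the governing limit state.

283.5 kN (net-section rupture governs)

Bolt shear: A_b = π(16)²/4 = 201.06 mm². φR_n = 0.75 × 469 × 201.06 × 6 × 1 = 424.3 kN.
Bearing (10 mm plate, F_u = 450 MPa): end bolts L_c = 25 − 18/2 = 16, R_n = min(1.2×16×10×450, 2.4×16×10×450) = 86.4 kN/bolt; interior L_c = 59 − 18 = 41, R_n = 172.8 kN/bolt. φR_n = 0.75 × (2×86.4 + 4×172.8) = 648.0 kN.
Tension rupture (net): A_n = (124 − 2×20)×10 = 840 mm² (U = 1.0, A_e = A_n). φR_n = 0.75 × 450 × 840 = 283.5 kN.
Governing: min(424.3, 648.0, 283.5) = 283.5 kN → net-section rupture.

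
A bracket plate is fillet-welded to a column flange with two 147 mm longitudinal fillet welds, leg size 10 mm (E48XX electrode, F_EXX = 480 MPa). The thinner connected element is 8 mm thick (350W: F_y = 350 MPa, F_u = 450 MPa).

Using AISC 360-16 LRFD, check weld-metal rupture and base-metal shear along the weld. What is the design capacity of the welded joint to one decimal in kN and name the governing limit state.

449.0 kN (weld metal governs)

Weld metal: throat = 0.707×10 = 7.07 mm, L = 2×147 = 294 mm. φR_n = 0.75 × 0.6 × 480 × 7.07 × 294 = 449.0 kN.
Base metal shear (8 mm plate): yield φR_n = 1.0×0.6×350×8×294 = 493.9 kN; rupture φR_n = 0.75×0.6×450×8×294 = 476.3 kN; take 476.3 kN (rupture).
Governing: min(449.0, 476.3) = 449.0 kN → weld metal.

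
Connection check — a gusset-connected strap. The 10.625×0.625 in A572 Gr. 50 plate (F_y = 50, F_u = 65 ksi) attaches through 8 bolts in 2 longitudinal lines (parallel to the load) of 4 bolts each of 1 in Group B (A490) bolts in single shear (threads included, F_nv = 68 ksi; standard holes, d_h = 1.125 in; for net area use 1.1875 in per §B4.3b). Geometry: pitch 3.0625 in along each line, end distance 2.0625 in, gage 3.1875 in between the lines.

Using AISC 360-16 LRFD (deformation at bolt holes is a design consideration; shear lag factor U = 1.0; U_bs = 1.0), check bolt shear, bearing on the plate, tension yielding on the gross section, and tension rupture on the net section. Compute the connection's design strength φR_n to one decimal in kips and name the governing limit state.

Bolt shear: A_b = π(1)²/4 = 0.7854 in². φR_n = 0.75 × 68 × 0.7854 × 8 × 1 = 320.4 kips.
Bearing (0.625 in plate, F_u = 65 ksi): end bolts L_c = 2.0625 − 1.125/2 = 1.5, R_n = min(1.2×1.5×0.625×65, 2.4×1×0.625×65) = 73.125 kips/bolt; interior L_c = 3.0625 − 1.125 = 1.9375, R_n = 94.453 kips/bolt. φR_n = 0.75 × (2×73.125 + 6×94.453) = 534.7 kips.
Tension yield (gross): A_g = 10.625×0.625 = 6.6406 in². φR_n = 0.90 × 50 × 6.6406 = 298.8 kips.
Tension rupture (net): A_n = (10.625 − 2×1.1875)×0.625 = 5.1563 in² (U = 1.0, A_e = A_n). φR_n = 0.75 × 65 × 5.1563 = 251.4 kips.
Governing: min(320.4, 534.7, 298.8, 251.4) = 251.4 kips → net-section rupture.

251.4 kips (net-section rupture governs)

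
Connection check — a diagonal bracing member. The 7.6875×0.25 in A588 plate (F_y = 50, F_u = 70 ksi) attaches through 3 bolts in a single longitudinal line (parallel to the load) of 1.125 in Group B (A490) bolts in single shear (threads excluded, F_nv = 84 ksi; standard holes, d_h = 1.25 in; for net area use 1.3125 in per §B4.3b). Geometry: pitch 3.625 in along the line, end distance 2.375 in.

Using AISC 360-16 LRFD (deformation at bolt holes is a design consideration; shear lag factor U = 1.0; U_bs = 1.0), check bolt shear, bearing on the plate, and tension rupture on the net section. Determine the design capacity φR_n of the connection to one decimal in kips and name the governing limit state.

Bolt shear: A_b = π(1.125)²/4 = 0.99402 in². φR_n = 0.75 × 84 × 0.99402 × 3 × 1 = 187.9 kips.
Bearing (0.25 in plate, F_u = 70 ksi): end bolts L_c = 2.375 − 1.25/2 = 1.75, R_n = min(1.2×1.75×0.25×70, 2.4×1.125×0.25×70) = 36.75 kips/bolt; interior L_c = 3.625 − 1.25 = 2.375, R_n = 47.25 kips/bolt. φR_n = 0.75 × (1×36.75 + 2×47.25) = 98.4 kips.
Tension rupture (net): A_n = (7.6875 − 1×1.3125)×0.25 = 1.5938 in² (U = 1.0, A_e = A_n). φR_n = 0.75 × 70 × 1.5938 = 83.7 kips.
Governing: min(187.9, 98.4, 83.7) = 83.7 kips → net-section rupture.

83.7 kips (net-section rupture governs)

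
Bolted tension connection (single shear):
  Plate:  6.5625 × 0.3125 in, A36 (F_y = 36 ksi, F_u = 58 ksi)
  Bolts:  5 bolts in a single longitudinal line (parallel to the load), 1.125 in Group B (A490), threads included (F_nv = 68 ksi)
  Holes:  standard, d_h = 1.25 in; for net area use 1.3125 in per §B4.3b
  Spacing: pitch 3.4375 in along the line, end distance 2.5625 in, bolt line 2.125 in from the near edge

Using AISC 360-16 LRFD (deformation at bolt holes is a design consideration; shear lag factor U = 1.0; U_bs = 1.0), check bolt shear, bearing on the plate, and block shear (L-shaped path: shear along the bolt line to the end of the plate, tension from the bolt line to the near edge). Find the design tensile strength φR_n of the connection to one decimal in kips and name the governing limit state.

102.5 kips (block shear governs)

Bolt shear: A_b = π(1.125)²/4 = 0.99402 in². φR_n = 0.75 × 68 × 0.99402 × 5 × 1 = 253.5 kips.
Bearing (0.3125 in plate, F_u = 58 ksi): end bolts L_c = 2.5625 − 1.25/2 = 1.9375, R_n = min(1.2×1.9375×0.3125×58, 2.4×1.125×0.3125×58) = 42.141 kips/bolt; interior L_c = 3.4375 − 1.25 = 2.1875, R_n = 47.578 kips/bolt. φR_n = 0.75 × (1×42.141 + 4×47.578) = 174.3 kips.
Block shear: shear path 1×[2.5625+4×3.4375] = 1×16.3125 in, A_gv = 5.0977, A_nv = 1×(16.3125 − 4.5×1.3125)×0.3125 = 3.252 in²; tension to near edge: (2.125 − 0.5×1.3125)×0.3125 = 0.45898 in². R_n = min(0.6×58×3.252, 0.6×36×5.0977) + 1.0×58×0.45898 = min(113.17, 110.11) + 26.621 = 136.73 kips. φR_n = 0.75 × 136.73 = 102.5 kips.
Governing: min(253.5, 174.3, 102.5) = 102.5 kips → block shear.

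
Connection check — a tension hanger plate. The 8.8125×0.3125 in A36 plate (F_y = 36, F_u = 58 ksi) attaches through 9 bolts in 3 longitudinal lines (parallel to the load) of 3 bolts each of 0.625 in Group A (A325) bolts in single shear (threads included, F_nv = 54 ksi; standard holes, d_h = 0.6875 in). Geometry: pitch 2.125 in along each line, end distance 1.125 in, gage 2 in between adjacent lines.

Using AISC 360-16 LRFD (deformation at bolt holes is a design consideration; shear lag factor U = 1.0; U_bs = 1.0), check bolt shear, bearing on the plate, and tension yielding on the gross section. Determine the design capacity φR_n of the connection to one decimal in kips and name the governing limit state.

Bolt shear: A_b = π(0.625)²/4 = 0.3068 in². φR_n = 0.75 × 54 × 0.3068 × 9 × 1 = 111.8 kips.
Bearing (0.3125 in plate, F_u = 58 ksi): end bolts L_c = 1.125 − 0.6875/2 = 0.78125, R_n = min(1.2×0.78125×0.3125×58, 2.4×0.625×0.3125×58) = 16.992 kips/bolt; interior L_c = 2.125 − 0.6875 = 1.4375, R_n = 27.188 kips/bolt. φR_n = 0.75 × (3×16.992 + 6×27.188) = 160.6 kips.
Tension yield (gross): A_g = 8.8125×0.3125 = 2.7539 in². φR_n = 0.90 × 36 × 2.7539 = 89.2 kips.
Governing: min(111.8, 160.6, 89.2) = 89.2 kips → gross-section yield.

89.2 kips (gross-section yield governs)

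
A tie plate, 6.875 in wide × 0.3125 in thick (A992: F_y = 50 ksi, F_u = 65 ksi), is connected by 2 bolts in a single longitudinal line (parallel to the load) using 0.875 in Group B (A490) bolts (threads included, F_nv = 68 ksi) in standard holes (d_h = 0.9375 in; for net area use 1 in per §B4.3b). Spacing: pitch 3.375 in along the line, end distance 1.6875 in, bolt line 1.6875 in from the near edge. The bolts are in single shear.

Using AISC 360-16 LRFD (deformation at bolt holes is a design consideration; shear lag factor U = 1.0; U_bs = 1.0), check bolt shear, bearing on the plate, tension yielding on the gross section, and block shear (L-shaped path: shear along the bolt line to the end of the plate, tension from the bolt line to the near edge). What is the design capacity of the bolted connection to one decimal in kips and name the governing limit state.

50.7 kips (block shear governs)

Bolt shear: A_b = π(0.875)²/4 = 0.60132 in². φR_n = 0.75 × 68 × 0.60132 × 2 × 1 = 61.3 kips.
Bearing (0.3125 in plate, F_u = 65 ksi): end bolts L_c = 1.6875 − 0.9375/2 = 1.21875, R_n = min(1.2×1.21875×0.3125×65, 2.4×0.875×0.3125×65) = 29.707 kips/bolt; interior L_c = 3.375 − 0.9375 = 2.4375, R_n = 42.656 kips/bolt. φR_n = 0.75 × (1×29.707 + 1×42.656) = 54.3 kips.
Tension yield (gross): A_g = 6.875×0.3125 = 2.1484 in². φR_n = 0.90 × 50 × 2.1484 = 96.7 kips.
Block shear: shear path 1×[1.6875+1×3.375] = 1×5.0625 in, A_gv = 1.582, A_nv = 1×(5.0625 − 1.5×1)×0.3125 = 1.1133 in²; tension to near edge: (1.6875 − 0.5×1)×0.3125 = 0.37109 in². R_n = min(0.6×65×1.1133, 0.6×50×1.582) + 1.0×65×0.37109 = min(43.419, 47.46) + 24.121 = 67.54 kips. φR_n = 0.75 × 67.54 = 50.7 kips.
Governing: min(61.3, 54.3, 96.7, 50.7) = 50.7 kips → block shear.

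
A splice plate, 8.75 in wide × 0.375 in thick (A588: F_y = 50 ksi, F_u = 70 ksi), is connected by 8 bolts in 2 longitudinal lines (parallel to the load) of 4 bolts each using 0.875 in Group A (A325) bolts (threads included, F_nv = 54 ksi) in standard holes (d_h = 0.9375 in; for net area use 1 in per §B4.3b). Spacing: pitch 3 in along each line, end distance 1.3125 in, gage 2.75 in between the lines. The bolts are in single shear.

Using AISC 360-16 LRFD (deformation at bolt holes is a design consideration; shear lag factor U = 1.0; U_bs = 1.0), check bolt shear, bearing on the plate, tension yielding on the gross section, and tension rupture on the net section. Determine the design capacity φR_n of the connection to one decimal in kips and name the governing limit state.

Bolt shear: A_b = π(0.875)²/4 = 0.60132 in². φR_n = 0.75 × 54 × 0.60132 × 8 × 1 = 194.8 kips.
Bearing (0.375 in plate, F_u = 70 ksi): end bolts L_c = 1.3125 − 0.9375/2 = 0.84375, R_n = min(1.2×0.84375×0.375×70, 2.4×0.875×0.375×70) = 26.578 kips/bolt; interior L_c = 3 − 0.9375 = 2.0625, R_n = 55.125 kips/bolt. φR_n = 0.75 × (2×26.578 + 6×55.125) = 287.9 kips.
Tension yield (gross): A_g = 8.75×0.375 = 3.2813 in². φR_n = 0.90 × 50 × 3.2813 = 147.7 kips.
Tension rupture (net): A_n = (8.75 − 2×1)×0.375 = 2.5313 in² (U = 1.0, A_e = A_n). φR_n = 0.75 × 70 × 2.5313 = 132.9 kips.
Governing: min(194.8, 287.9, 147.7, 132.9) = 132.9 kips → net-section rupture.

132.9 kips (net-section rupture governs)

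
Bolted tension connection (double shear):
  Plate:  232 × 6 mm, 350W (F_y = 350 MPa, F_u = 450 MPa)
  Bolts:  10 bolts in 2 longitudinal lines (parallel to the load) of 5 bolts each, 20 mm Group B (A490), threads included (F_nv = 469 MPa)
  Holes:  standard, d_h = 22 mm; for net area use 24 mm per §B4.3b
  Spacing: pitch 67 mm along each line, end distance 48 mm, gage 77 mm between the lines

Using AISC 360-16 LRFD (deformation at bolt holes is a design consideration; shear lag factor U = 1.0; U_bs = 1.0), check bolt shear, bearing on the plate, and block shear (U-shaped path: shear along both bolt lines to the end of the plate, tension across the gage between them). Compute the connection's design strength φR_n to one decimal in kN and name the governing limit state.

Bolt shear: A_b = π(20)²/4 = 314.16 mm². φR_n = 0.75 × 469 × 314.16 × 10 × 2 = 2210.1 kN.
Bearing (6 mm plate, F_u = 450 MPa): end bolts L_c = 48 − 22/2 = 37, R_n = min(1.2×37×6×450, 2.4×20×6×450) = 119.88 kN/bolt; interior L_c = 67 − 22 = 45, R_n = 129.6 kN/bolt. φR_n = 0.75 × (2×119.88 + 8×129.6) = 957.4 kN.
Block shear: shear path 2×[48+4×67] = 2×316 mm, A_gv = 3792, A_nv = 2×(316 − 4.5×24)×6 = 2496 mm²; tension across gage: (77 − 1×24)×6 = 318 mm². R_n = min(0.6×450×2496, 0.6×350×3792) + 1.0×450×318 = min(673.92, 796.32) + 143.1 = 817.02 kN. φR_n = 0.75 × 817.02 = 612.8 kN.
Governing: min(2210.1, 957.4, 612.8) = 612.8 kN → block shear.

612.8 kN (block shear governs)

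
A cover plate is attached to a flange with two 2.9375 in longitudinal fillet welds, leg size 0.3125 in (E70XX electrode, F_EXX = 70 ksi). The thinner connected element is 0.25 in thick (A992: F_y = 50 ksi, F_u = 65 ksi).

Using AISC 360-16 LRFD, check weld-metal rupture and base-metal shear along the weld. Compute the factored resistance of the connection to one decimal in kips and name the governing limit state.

Weld metal: throat = 0.707×0.3125 = 0.22094 in, L = 2×2.9375 = 5.875 in. φR_n = 0.75 × 0.6 × 70 × 0.22094 × 5.875 = 40.9 kips.
Base metal shear (0.25 in plate): yield φR_n = 1.0×0.6×50×0.25×5.875 = 44.1 kips; rupture φR_n = 0.75×0.6×65×0.25×5.875 = 43.0 kips; take 43.0 kips (rupture).
Governing: min(40.9, 43.0) = 40.9 kips → weld metal.

40.9 kips (weld metal governs)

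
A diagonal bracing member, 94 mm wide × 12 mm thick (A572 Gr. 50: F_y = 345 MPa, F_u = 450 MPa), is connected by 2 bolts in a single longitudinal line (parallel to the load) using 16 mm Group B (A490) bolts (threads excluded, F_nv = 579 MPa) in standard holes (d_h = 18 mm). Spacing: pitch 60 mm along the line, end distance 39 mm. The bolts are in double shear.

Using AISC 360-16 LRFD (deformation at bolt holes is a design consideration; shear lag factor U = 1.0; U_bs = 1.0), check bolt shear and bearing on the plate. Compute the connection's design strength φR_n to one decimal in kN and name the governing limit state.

301.3 kN (bearing governs)

Bolt shear: A_b = π(16)²/4 = 201.06 mm². φR_n = 0.75 × 579 × 201.06 × 2 × 2 = 349.2 kN.
Bearing (12 mm plate, F_u = 450 MPa): end bolts L_c = 39 − 18/2 = 30, R_n = min(1.2×30×12×450, 2.4×16×12×450) = 194.4 kN/bolt; interior L_c = 60 − 18 = 42, R_n = 207.36 kN/bolt. φR_n = 0.75 × (1×194.4 + 1×207.36) = 301.3 kN.
Governing: min(349.2, 301.3) = 301.3 kN → bearing.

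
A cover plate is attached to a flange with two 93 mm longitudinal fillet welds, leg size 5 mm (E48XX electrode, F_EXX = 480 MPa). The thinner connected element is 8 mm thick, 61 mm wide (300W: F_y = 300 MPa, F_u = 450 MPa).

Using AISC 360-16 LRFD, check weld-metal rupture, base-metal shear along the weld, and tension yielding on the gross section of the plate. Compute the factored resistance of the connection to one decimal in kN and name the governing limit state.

131.8 kN (gross-section yield governs)

Weld metal: throat = 0.707×5 = 3.535 mm, L = 2×93 = 186 mm. φR_n = 0.75 × 0.6 × 480 × 3.535 × 186 = 142.0 kN.
Base metal shear (8 mm plate): yield φR_n = 1.0×0.6×300×8×186 = 267.8 kN; rupture φR_n = 0.75×0.6×450×8×186 = 301.3 kN; take 267.8 kN (yield).
Tension yield (gross): A_g = 61×8 = 488 mm². φR_n = 0.90 × 300 × 488 = 131.8 kN.
Governing: min(142.0, 267.8, 131.8) = 131.8 kN → gross-section yield.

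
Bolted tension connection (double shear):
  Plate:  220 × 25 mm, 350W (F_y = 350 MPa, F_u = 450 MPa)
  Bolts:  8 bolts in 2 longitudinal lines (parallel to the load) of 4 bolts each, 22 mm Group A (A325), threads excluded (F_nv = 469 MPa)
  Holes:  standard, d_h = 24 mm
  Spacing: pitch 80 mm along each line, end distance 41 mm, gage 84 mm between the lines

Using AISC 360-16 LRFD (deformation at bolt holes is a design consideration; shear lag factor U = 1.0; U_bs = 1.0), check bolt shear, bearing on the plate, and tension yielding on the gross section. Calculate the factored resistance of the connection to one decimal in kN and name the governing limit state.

1732.5 kN (gross-section yield governs)

Bolt shear: A_b = π(22)²/4 = 380.13 mm². φR_n = 0.75 × 469 × 380.13 × 8 × 2 = 2139.4 kN.
Bearing (25 mm plate, F_u = 450 MPa): end bolts L_c = 41 − 24/2 = 29, R_n = min(1.2×29×25×450, 2.4×22×25×450) = 391.5 kN/bolt; interior L_c = 80 − 24 = 56, R_n = 594 kN/bolt. φR_n = 0.75 × (2×391.5 + 6×594) = 3260.3 kN.
Tension yield (gross): A_g = 220×25 = 5500 mm². φR_n = 0.90 × 350 × 5500 = 1732.5 kN.
Governing: min(2139.4, 3260.3, 1732.5) = 1732.5 kN → gross-section yield.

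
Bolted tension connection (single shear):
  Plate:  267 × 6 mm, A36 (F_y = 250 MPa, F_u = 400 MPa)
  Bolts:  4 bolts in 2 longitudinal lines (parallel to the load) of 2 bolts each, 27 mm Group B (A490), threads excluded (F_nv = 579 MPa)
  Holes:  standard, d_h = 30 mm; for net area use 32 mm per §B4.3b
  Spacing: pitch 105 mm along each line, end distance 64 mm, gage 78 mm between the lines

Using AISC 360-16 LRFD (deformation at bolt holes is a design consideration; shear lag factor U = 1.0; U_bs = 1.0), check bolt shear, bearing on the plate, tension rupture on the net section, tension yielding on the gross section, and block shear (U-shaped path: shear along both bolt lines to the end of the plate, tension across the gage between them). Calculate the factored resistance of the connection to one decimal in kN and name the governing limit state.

Bolt shear: A_b = π(27)²/4 = 572.56 mm². φR_n = 0.75 × 579 × 572.56 × 4 × 1 = 994.5 kN.
Bearing (6 mm plate, F_u = 400 MPa): end bolts L_c = 64 − 30/2 = 49, R_n = min(1.2×49×6×400, 2.4×27×6×400) = 141.12 kN/bolt; interior L_c = 105 − 30 = 75, R_n = 155.52 kN/bolt. φR_n = 0.75 × (2×141.12 + 2×155.52) = 445.0 kN.
Tension rupture (net): A_n = (267 − 2×32)×6 = 1218 mm² (U = 1.0, A_e = A_n). φR_n = 0.75 × 400 × 1218 = 365.4 kN.
Tension yield (gross): A_g = 267×6 = 1602 mm². φR_n = 0.90 × 250 × 1602 = 360.5 kN.
Block shear: shear path 2×[64+1×105] = 2×169 mm, A_gv = 2028, A_nv = 2×(169 − 1.5×32)×6 = 1452 mm²; tension across gage: (78 − 1×32)×6 = 276 mm². R_n = min(0.6×400×1452, 0.6×250×2028) + 1.0×400×276 = min(348.48, 304.2) + 110.4 = 414.6 kN. φR_n = 0.75 × 414.6 = 311.0 kN.
Governing: min(994.5, 445.0, 365.4, 360.5, 311.0) = 311.0 kN → block shear.

311.0 kN (block shear governs)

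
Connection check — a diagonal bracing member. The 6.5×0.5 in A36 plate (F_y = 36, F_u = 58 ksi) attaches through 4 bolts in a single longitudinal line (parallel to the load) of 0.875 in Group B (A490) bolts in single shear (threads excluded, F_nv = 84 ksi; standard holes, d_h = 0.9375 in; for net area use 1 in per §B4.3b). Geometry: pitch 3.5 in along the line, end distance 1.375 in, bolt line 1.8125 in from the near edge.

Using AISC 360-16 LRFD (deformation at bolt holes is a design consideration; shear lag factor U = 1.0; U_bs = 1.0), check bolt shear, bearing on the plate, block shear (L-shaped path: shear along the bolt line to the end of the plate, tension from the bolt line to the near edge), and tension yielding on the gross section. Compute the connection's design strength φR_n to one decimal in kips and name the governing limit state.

Bolt shear: A_b = π(0.875)²/4 = 0.60132 in². φR_n = 0.75 × 84 × 0.60132 × 4 × 1 = 151.5 kips.
Bearing (0.5 in plate, F_u = 58 ksi): end bolts L_c = 1.375 − 0.9375/2 = 0.90625, R_n = min(1.2×0.90625×0.5×58, 2.4×0.875×0.5×58) = 31.538 kips/bolt; interior L_c = 3.5 − 0.9375 = 2.5625, R_n = 60.9 kips/bolt. φR_n = 0.75 × (1×31.538 + 3×60.9) = 160.7 kips.
Block shear: shear path 1×[1.375+3×3.5] = 1×11.875 in, A_gv = 5.9375, A_nv = 1×(11.875 − 3.5×1)×0.5 = 4.1875 in²; tension to near edge: (1.8125 − 0.5×1)×0.5 = 0.65625 in². R_n = min(0.6×58×4.1875, 0.6×36×5.9375) + 1.0×58×0.65625 = min(145.73, 128.25) + 38.063 = 166.31 kips. φR_n = 0.75 × 166.31 = 124.7 kips.
Tension yield (gross): A_g = 6.5×0.5 = 3.25 in². φR_n = 0.90 × 36 × 3.25 = 105.3 kips.
Governing: min(151.5, 160.7, 124.7, 105.3) = 105.3 kips → gross-section yield.

105.3 kips (gross-section yield governs)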